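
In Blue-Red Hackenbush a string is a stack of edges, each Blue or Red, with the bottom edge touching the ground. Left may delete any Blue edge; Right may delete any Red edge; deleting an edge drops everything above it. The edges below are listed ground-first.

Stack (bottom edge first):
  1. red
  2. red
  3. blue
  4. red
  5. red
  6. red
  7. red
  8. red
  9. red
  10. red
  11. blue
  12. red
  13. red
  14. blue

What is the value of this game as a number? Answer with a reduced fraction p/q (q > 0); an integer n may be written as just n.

1 of 14 · r · max L −∞ · min R 0 → -1
2 of 14 · rr · max L −∞ · min R -1 → -2
3 of 14 · rrb · max L -2 · min R -1 → -3/2
4 of 14 · rrbr · max L -2 · min R -3/2 → -7/4
5 of 14 · rrbrr · max L -2 · min R -7/4 → -15/8
6 of 14 · rrbrrr · max L -2 · min R -15/8 → -31/16
7 of 14 · rrbrrrr · max L -2 · min R -31/16 → -63/32
8 of 14 · rrbrrrrr · max L -2 · min R -63/32 → -127/64
9 of 14 · rrbrrrrrr · max L -2 · min R -127/64 → -255/128
10 of 14 · rrbrrrrrrr · max L -2 · min R -255/128 → -511/256
11 of 14 · rrbrrrrrrrb · max L -511/256 · min R -255/128 → -1021/512
12 of 14 · rrbrrrrrrrbr · max L -511/256 · min R -1021/512 → -2043/1024
13 of 14 · rrbrrrrrrrbrr · max L -511/256 · min R -2043/1024 → -4087/2048
14 of 14 · rrbrrrrrrrbrrb · max L -4087/2048 · min R -2043/1024 → -8173/4096

-8173/4096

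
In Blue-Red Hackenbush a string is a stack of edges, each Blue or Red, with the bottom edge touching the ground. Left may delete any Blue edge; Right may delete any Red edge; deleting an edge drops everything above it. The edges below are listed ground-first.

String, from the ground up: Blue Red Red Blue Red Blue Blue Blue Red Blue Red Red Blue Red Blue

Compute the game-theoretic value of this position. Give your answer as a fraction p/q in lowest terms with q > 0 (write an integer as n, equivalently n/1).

5963/16384

value_1 [B]  L=[0]  R=[—]  -> 1
value_2 [BR]  L=[0]  R=[1]  -> 1/2
value_3 [BRR]  L=[0]  R=[1/2,1]  -> 1/4
value_4 [BRRB]  L=[0,1/4]  R=[1/2,1]  -> 3/8
value_5 [BRRBR]  L=[0,1/4]  R=[3/8,1/2,1]  -> 5/16
value_6 [BRRBRB]  L=[0,1/4,5/16]  R=[3/8,1/2,1]  -> 11/32
value_7 [BRRBRBB]  L=[0,1/4,5/16,11/32]  R=[3/8,1/2,1]  -> 23/64
value_8 [BRRBRBBB]  L=[0,1/4,5/16,11/32,23/64]  R=[3/8,1/2,1]  -> 47/128
value_9 [BRRBRBBBR]  L=[0,1/4,5/16,11/32,23/64]  R=[47/128,3/8,1/2,1]  -> 93/256
value_10 [BRRBRBBBRB]  L=[0,1/4,5/16,11/32,23/64,93/256]  R=[47/128,3/8,1/2,1]  -> 187/512
value_11 [BRRBRBBBRBR]  L=[0,1/4,5/16,11/32,23/64,93/256]  R=[187/512,47/128,3/8,1/2,1]  -> 373/1024
value_12 [BRRBRBBBRBRR]  L=[0,1/4,5/16,11/32,23/64,93/256]  R=[373/1024,187/512,47/128,3/8,1/2,1]  -> 745/2048
value_13 [BRRBRBBBRBRRB]  L=[0,1/4,5/16,11/32,23/64,93/256,745/2048]  R=[373/1024,187/512,47/128,3/8,1/2,1]  -> 1491/4096
value_14 [BRRBRBBBRBRRBR]  L=[0,1/4,5/16,11/32,23/64,93/256,745/2048]  R=[1491/4096,373/1024,187/512,47/128,3/8,1/2,1]  -> 2981/8192
value_15 [BRRBRBBBRBRRBRB]  L=[0,1/4,5/16,11/32,23/64,93/256,745/2048,2981/8192]  R=[1491/4096,373/1024,187/512,47/128,3/8,1/2,1]  -> 5963/16384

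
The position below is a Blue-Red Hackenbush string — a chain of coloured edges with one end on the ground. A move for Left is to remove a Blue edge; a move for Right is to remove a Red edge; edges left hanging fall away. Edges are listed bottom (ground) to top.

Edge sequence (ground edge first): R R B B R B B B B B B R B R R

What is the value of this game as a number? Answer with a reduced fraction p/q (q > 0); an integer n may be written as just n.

-10263/8192

g(R) = { · | 0 } -> -1
g(RR) = { · | -1 0 } -> -2
g(RRB) = { -2 | -1 0 } -> -3/2
g(RRBB) = { -2 -3/2 | -1 0 } -> -5/4
g(RRBBR) = { -2 -3/2 | -5/4 -1 0 } -> -11/8
g(RRBBRB) = { -2 -3/2 -11/8 | -5/4 -1 0 } -> -21/16
g(RRBBRBB) = { -2 -3/2 -11/8 -21/16 | -5/4 -1 0 } -> -41/32
g(RRBBRBBB) = { -2 -3/2 -11/8 -21/16 -41/32 | -5/4 -1 0 } -> -81/64
g(RRBBRBBBB) = { -2 -3/2 -11/8 -21/16 -41/32 -81/64 | -5/4 -1 0 } -> -161/128
g(RRBBRBBBBB) = { -2 -3/2 -11/8 -21/16 -41/32 -81/64 -161/128 | -5/4 -1 0 } -> -321/256
g(RRBBRBBBBBB) = { -2 -3/2 -11/8 -21/16 -41/32 -81/64 -161/128 -321/256 | -5/4 -1 0 } -> -641/512
g(RRBBRBBBBBBR) = { -2 -3/2 -11/8 -21/16 -41/32 -81/64 -161/128 -321/256 | -641/512 -5/4 -1 0 } -> -1283/1024
g(RRBBRBBBBBBRB) = { -2 -3/2 -11/8 -21/16 -41/32 -81/64 -161/128 -321/256 -1283/1024 | -641/512 -5/4 -1 0 } -> -2565/2048
g(RRBBRBBBBBBRBR) = { -2 -3/2 -11/8 -21/16 -41/32 -81/64 -161/128 -321/256 -1283/1024 | -2565/2048 -641/512 -5/4 -1 0 } -> -5131/4096
g(RRBBRBBBBBBRBRR) = { -2 -3/2 -11/8 -21/16 -41/32 -81/64 -161/128 -321/256 -1283/1024 | -5131/4096 -2565/2048 -641/512 -5/4 -1 0 } -> -10263/8192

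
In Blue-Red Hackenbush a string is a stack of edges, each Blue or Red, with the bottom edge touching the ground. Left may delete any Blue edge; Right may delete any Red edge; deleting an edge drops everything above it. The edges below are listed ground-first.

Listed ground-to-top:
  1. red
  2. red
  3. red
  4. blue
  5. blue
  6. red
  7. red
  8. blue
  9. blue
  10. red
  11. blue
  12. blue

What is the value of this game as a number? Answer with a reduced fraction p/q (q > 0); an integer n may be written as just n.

Prefix values for red red red blue blue red red blue blue red blue blue via {L|R} + simplicity:
val(r) = { (no moves) | 0 } → -1
val(rr) = { (no moves) | -1, 0 } → -2
val(rrr) = { (no moves) | -2, -1, 0 } → -3
val(rrrb) = { -3 | -2, -1, 0 } → -5/2
val(rrrbb) = { -3, -5/2 | -2, -1, 0 } → -9/4
val(rrrbbr) = { -3, -5/2 | -9/4, -2, -1, 0 } → -19/8
val(rrrbbrr) = { -3, -5/2 | -19/8, -9/4, -2, -1, 0 } → -39/16
val(rrrbbrrb) = { -3, -5/2, -39/16 | -19/8, -9/4, -2, -1, 0 } → -77/32
val(rrrbbrrbb) = { -3, -5/2, -39/16, -77/32 | -19/8, -9/4, -2, -1, 0 } → -153/64
val(rrrbbrrbbr) = { -3, -5/2, -39/16, -77/32 | -153/64, -19/8, -9/4, -2, -1, 0 } → -307/128
val(rrrbbrrbbrb) = { -3, -5/2, -39/16, -77/32, -307/128 | -153/64, -19/8, -9/4, -2, -1, 0 } → -613/256
val(rrrbbrrbbrbb) = { -3, -5/2, -39/16, -77/32, -307/128, -613/256 | -153/64, -19/8, -9/4, -2, -1, 0 } → -1225/512

-1225/512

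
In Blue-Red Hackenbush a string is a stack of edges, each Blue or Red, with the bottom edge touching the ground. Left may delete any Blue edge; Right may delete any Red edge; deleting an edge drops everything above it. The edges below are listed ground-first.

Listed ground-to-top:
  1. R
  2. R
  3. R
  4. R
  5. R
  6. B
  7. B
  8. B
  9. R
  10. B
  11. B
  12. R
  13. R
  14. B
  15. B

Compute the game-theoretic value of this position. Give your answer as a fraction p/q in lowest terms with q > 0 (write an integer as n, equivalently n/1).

-4249/1024

Build g(s[:k]) for k = 1..15, string s = R R R R R B B B R B B R R B B.
R: Left { — }, Right { 0 } so simplest -1
RR: Left { — }, Right { -1 0 } so simplest -2
RRR: Left { — }, Right { -2 -1 0 } so simplest -3
RRRR: Left { — }, Right { -3 -2 -1 0 } so simplest -4
RRRRR: Left { — }, Right { -4 -3 -2 -1 0 } so simplest -5
RRRRRB: Left { -5 }, Right { -4 -3 -2 -1 0 } so simplest -9/2
RRRRRBB: Left { -5 -9/2 }, Right { -4 -3 -2 -1 0 } so simplest -17/4
RRRRRBBB: Left { -5 -9/2 -17/4 }, Right { -4 -3 -2 -1 0 } so simplest -33/8
RRRRRBBBR: Left { -5 -9/2 -17/4 }, Right { -33/8 -4 -3 -2 -1 0 } so simplest -67/16
RRRRRBBBRB: Left { -5 -9/2 -17/4 -67/16 }, Right { -33/8 -4 -3 -2 -1 0 } so simplest -133/32
RRRRRBBBRBB: Left { -5 -9/2 -17/4 -67/16 -133/32 }, Right { -33/8 -4 -3 -2 -1 0 } so simplest -265/64
RRRRRBBBRBBR: Left { -5 -9/2 -17/4 -67/16 -133/32 }, Right { -265/64 -33/8 -4 -3 -2 -1 0 } so simplest -531/128
RRRRRBBBRBBRR: Left { -5 -9/2 -17/4 -67/16 -133/32 }, Right { -531/128 -265/64 -33/8 -4 -3 -2 -1 0 } so simplest -1063/256
RRRRRBBBRBBRRB: Left { -5 -9/2 -17/4 -67/16 -133/32 -1063/256 }, Right { -531/128 -265/64 -33/8 -4 -3 -2 -1 0 } so simplest -2125/512
RRRRRBBBRBBRRBB: Left { -5 -9/2 -17/4 -67/16 -133/32 -1063/256 -2125/512 }, Right { -531/128 -265/64 -33/8 -4 -3 -2 -1 0 } so simplest -4249/1024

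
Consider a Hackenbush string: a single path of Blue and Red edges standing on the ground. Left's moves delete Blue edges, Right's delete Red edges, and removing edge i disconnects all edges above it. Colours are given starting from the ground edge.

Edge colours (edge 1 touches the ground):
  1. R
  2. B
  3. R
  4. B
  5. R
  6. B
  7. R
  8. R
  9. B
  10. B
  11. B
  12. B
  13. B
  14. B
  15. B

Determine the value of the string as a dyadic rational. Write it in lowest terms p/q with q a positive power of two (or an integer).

-11009/16384

Prefix values for R B R B R B R R B B B B B B B via {L|R} + simplicity:
edge 1 of 15 (R): { ∅ | 0 } gives -1
edge 2 of 15 (B): { -1 | 0 } gives -1/2
edge 3 of 15 (R): { -1 | -1/2,0 } gives -3/4
edge 4 of 15 (B): { -1,-3/4 | -1/2,0 } gives -5/8
edge 5 of 15 (R): { -1,-3/4 | -5/8,-1/2,0 } gives -11/16
edge 6 of 15 (B): { -1,-3/4,-11/16 | -5/8,-1/2,0 } gives -21/32
edge 7 of 15 (R): { -1,-3/4,-11/16 | -21/32,-5/8,-1/2,0 } gives -43/64
edge 8 of 15 (R): { -1,-3/4,-11/16 | -43/64,-21/32,-5/8,-1/2,0 } gives -87/128
edge 9 of 15 (B): { -1,-3/4,-11/16,-87/128 | -43/64,-21/32,-5/8,-1/2,0 } gives -173/256
edge 10 of 15 (B): { -1,-3/4,-11/16,-87/128,-173/256 | -43/64,-21/32,-5/8,-1/2,0 } gives -345/512
edge 11 of 15 (B): { -1,-3/4,-11/16,-87/128,-173/256,-345/512 | -43/64,-21/32,-5/8,-1/2,0 } gives -689/1024
edge 12 of 15 (B): { -1,-3/4,-11/16,-87/128,-173/256,-345/512,-689/1024 | -43/64,-21/32,-5/8,-1/2,0 } gives -1377/2048
edge 13 of 15 (B): { -1,-3/4,-11/16,-87/128,-173/256,-345/512,-689/1024,-1377/2048 | -43/64,-21/32,-5/8,-1/2,0 } gives -2753/4096
edge 14 of 15 (B): { -1,-3/4,-11/16,-87/128,-173/256,-345/512,-689/1024,-1377/2048,-2753/4096 | -43/64,-21/32,-5/8,-1/2,0 } gives -5505/8192
edge 15 of 15 (B): { -1,-3/4,-11/16,-87/128,-173/256,-345/512,-689/1024,-1377/2048,-2753/4096,-5505/8192 | -43/64,-21/32,-5/8,-1/2,0 } gives -11009/16384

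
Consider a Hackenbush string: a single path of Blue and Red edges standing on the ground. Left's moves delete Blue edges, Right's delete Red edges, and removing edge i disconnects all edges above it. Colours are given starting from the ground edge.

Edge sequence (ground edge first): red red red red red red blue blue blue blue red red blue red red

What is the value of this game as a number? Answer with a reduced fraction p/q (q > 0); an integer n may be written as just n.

-2615/512

1 of 15 · r · max L −∞ · min R 0 => -1
2 of 15 · rr · max L −∞ · min R -1 => -2
3 of 15 · rrr · max L −∞ · min R -2 => -3
4 of 15 · rrrr · max L −∞ · min R -3 => -4
5 of 15 · rrrrr · max L −∞ · min R -4 => -5
6 of 15 · rrrrrr · max L −∞ · min R -5 => -6
7 of 15 · rrrrrrb · max L -6 · min R -5 => -11/2
8 of 15 · rrrrrrbb · max L -11/2 · min R -5 => -21/4
9 of 15 · rrrrrrbbb · max L -21/4 · min R -5 => -41/8
10 of 15 · rrrrrrbbbb · max L -41/8 · min R -5 => -81/16
11 of 15 · rrrrrrbbbbr · max L -41/8 · min R -81/16 => -163/32
12 of 15 · rrrrrrbbbbrr · max L -41/8 · min R -163/32 => -327/64
13 of 15 · rrrrrrbbbbrrb · max L -327/64 · min R -163/32 => -653/128
14 of 15 · rrrrrrbbbbrrbr · max L -327/64 · min R -653/128 => -1307/256
15 of 15 · rrrrrrbbbbrrbrr · max L -327/64 · min R -1307/256 => -2615/512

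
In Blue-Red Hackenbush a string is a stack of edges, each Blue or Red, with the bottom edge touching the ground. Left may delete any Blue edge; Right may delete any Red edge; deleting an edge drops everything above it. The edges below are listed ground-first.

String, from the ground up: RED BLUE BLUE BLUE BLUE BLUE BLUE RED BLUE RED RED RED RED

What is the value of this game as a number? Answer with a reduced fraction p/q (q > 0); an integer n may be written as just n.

Build v(s[:k]) for k = 1..13, string s = RED BLUE BLUE BLUE BLUE BLUE BLUE RED BLUE RED RED RED RED.
1 of 13 · R · max L −∞ · min R 0 -> -1
2 of 13 · RB · max L -1 · min R 0 -> -1/2
3 of 13 · RBB · max L -1/2 · min R 0 -> -1/4
4 of 13 · RBBB · max L -1/4 · min R 0 -> -1/8
5 of 13 · RBBBB · max L -1/8 · min R 0 -> -1/16
6 of 13 · RBBBBB · max L -1/16 · min R 0 -> -1/32
7 of 13 · RBBBBBB · max L -1/32 · min R 0 -> -1/64
8 of 13 · RBBBBBBR · max L -1/32 · min R -1/64 -> -3/128
9 of 13 · RBBBBBBRB · max L -3/128 · min R -1/64 -> -5/256
10 of 13 · RBBBBBBRBR · max L -3/128 · min R -5/256 -> -11/512
11 of 13 · RBBBBBBRBRR · max L -3/128 · min R -11/512 -> -23/1024
12 of 13 · RBBBBBBRBRRR · max L -3/128 · min R -23/1024 -> -47/2048
13 of 13 · RBBBBBBRBRRRR · max L -3/128 · min R -47/2048 -> -95/4096

-95/4096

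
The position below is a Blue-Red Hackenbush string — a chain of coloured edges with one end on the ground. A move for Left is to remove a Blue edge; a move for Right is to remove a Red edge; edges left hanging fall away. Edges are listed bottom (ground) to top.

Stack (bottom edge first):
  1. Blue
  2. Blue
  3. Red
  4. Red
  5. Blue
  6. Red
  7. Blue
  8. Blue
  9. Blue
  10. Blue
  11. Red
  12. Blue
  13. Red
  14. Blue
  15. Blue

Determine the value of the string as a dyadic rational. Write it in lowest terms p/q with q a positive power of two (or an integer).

Recurse on prefixes of the 15-edge string Blue Blue Red Red Blue Red Blue Blue Blue Blue Red Blue Red Blue Blue:
edge 1 of 15 (Blue): { 0 | · } so 1
edge 2 of 15 (Blue): { 0 1 | · } so 2
edge 3 of 15 (Red): { 0 1 | 2 } so 3/2
edge 4 of 15 (Red): { 0 1 | 3/2 2 } so 5/4
edge 5 of 15 (Blue): { 0 1 5/4 | 3/2 2 } so 11/8
edge 6 of 15 (Red): { 0 1 5/4 | 11/8 3/2 2 } so 21/16
edge 7 of 15 (Blue): { 0 1 5/4 21/16 | 11/8 3/2 2 } so 43/32
edge 8 of 15 (Blue): { 0 1 5/4 21/16 43/32 | 11/8 3/2 2 } so 87/64
edge 9 of 15 (Blue): { 0 1 5/4 21/16 43/32 87/64 | 11/8 3/2 2 } so 175/128
edge 10 of 15 (Blue): { 0 1 5/4 21/16 43/32 87/64 175/128 | 11/8 3/2 2 } so 351/256
edge 11 of 15 (Red): { 0 1 5/4 21/16 43/32 87/64 175/128 | 351/256 11/8 3/2 2 } so 701/512
edge 12 of 15 (Blue): { 0 1 5/4 21/16 43/32 87/64 175/128 701/512 | 351/256 11/8 3/2 2 } so 1403/1024
edge 13 of 15 (Red): { 0 1 5/4 21/16 43/32 87/64 175/128 701/512 | 1403/1024 351/256 11/8 3/2 2 } so 2805/2048
edge 14 of 15 (Blue): { 0 1 5/4 21/16 43/32 87/64 175/128 701/512 2805/2048 | 1403/1024 351/256 11/8 3/2 2 } so 5611/4096
edge 15 of 15 (Blue): { 0 1 5/4 21/16 43/32 87/64 175/128 701/512 2805/2048 5611/4096 | 1403/1024 351/256 11/8 3/2 2 } so 11223/8192

11223/8192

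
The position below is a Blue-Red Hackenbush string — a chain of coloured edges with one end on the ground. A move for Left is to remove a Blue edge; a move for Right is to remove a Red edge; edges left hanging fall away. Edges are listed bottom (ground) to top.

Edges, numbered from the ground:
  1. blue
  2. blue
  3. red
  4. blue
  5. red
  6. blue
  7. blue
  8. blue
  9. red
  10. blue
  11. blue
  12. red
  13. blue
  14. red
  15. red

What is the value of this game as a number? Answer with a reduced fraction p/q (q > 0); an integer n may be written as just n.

Build value(s[:k]) for k = 1..15, string s = blue blue red blue red blue blue blue red blue blue red blue red red.
1 of 15 · b · max L 0 · min R +∞ gives 1
2 of 15 · bb · max L 1 · min R +∞ gives 2
3 of 15 · bbr · max L 1 · min R 2 gives 3/2
4 of 15 · bbrb · max L 3/2 · min R 2 gives 7/4
5 of 15 · bbrbr · max L 3/2 · min R 7/4 gives 13/8
6 of 15 · bbrbrb · max L 13/8 · min R 7/4 gives 27/16
7 of 15 · bbrbrbb · max L 27/16 · min R 7/4 gives 55/32
8 of 15 · bbrbrbbb · max L 55/32 · min R 7/4 gives 111/64
9 of 15 · bbrbrbbbr · max L 55/32 · min R 111/64 gives 221/128
10 of 15 · bbrbrbbbrb · max L 221/128 · min R 111/64 gives 443/256
11 of 15 · bbrbrbbbrbb · max L 443/256 · min R 111/64 gives 887/512
12 of 15 · bbrbrbbbrbbr · max L 443/256 · min R 887/512 gives 1773/1024
13 of 15 · bbrbrbbbrbbrb · max L 1773/1024 · min R 887/512 gives 3547/2048
14 of 15 · bbrbrbbbrbbrbr · max L 1773/1024 · min R 3547/2048 gives 7093/4096
15 of 15 · bbrbrbbbrbbrbrr · max L 1773/1024 · min R 7093/4096 gives 14185/8192

14185/8192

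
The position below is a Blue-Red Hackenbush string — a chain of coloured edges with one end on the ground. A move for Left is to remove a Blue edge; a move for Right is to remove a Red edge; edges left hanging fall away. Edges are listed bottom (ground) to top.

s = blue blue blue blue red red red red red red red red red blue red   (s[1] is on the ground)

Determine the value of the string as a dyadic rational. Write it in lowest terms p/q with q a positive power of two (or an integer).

b: Left { 0 }, Right { — } => simplest 1
bb: Left { 0 1 }, Right { — } => simplest 2
bbb: Left { 0 1 2 }, Right { — } => simplest 3
bbbb: Left { 0 1 2 3 }, Right { — } => simplest 4
bbbbr: Left { 0 1 2 3 }, Right { 4 } => simplest 7/2
bbbbrr: Left { 0 1 2 3 }, Right { 7/2 4 } => simplest 13/4
bbbbrrr: Left { 0 1 2 3 }, Right { 13/4 7/2 4 } => simplest 25/8
bbbbrrrr: Left { 0 1 2 3 }, Right { 25/8 13/4 7/2 4 } => simplest 49/16
bbbbrrrrr: Left { 0 1 2 3 }, Right { 49/16 25/8 13/4 7/2 4 } => simplest 97/32
bbbbrrrrrr: Left { 0 1 2 3 }, Right { 97/32 49/16 25/8 13/4 7/2 4 } => simplest 193/64
bbbbrrrrrrr: Left { 0 1 2 3 }, Right { 193/64 97/32 49/16 25/8 13/4 7/2 4 } => simplest 385/128
bbbbrrrrrrrr: Left { 0 1 2 3 }, Right { 385/128 193/64 97/32 49/16 25/8 13/4 7/2 4 } => simplest 769/256
bbbbrrrrrrrrr: Left { 0 1 2 3 }, Right { 769/256 385/128 193/64 97/32 49/16 25/8 13/4 7/2 4 } => simplest 1537/512
bbbbrrrrrrrrrb: Left { 0 1 2 3 1537/512 }, Right { 769/256 385/128 193/64 97/32 49/16 25/8 13/4 7/2 4 } => simplest 3075/1024
bbbbrrrrrrrrrbr: Left { 0 1 2 3 1537/512 }, Right { 3075/1024 769/256 385/128 193/64 97/32 49/16 25/8 13/4 7/2 4 } => simplest 6149/2048

6149/2048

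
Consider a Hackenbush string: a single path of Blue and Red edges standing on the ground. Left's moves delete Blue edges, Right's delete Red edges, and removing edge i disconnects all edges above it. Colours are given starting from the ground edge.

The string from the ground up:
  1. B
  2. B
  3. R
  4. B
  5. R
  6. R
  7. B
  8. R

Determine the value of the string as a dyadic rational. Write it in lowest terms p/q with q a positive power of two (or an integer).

B: Left { 0 }, Right {  } ⇒ simplest 1
BB: Left { 0, 1 }, Right {  } ⇒ simplest 2
BBR: Left { 0, 1 }, Right { 2 } ⇒ simplest 3/2
BBRB: Left { 0, 1, 3/2 }, Right { 2 } ⇒ simplest 7/4
BBRBR: Left { 0, 1, 3/2 }, Right { 7/4, 2 } ⇒ simplest 13/8
BBRBRR: Left { 0, 1, 3/2 }, Right { 13/8, 7/4, 2 } ⇒ simplest 25/16
BBRBRRB: Left { 0, 1, 3/2, 25/16 }, Right { 13/8, 7/4, 2 } ⇒ simplest 51/32
BBRBRRBR: Left { 0, 1, 3/2, 25/16 }, Right { 51/32, 13/8, 7/4, 2 } ⇒ simplest 101/64

101/64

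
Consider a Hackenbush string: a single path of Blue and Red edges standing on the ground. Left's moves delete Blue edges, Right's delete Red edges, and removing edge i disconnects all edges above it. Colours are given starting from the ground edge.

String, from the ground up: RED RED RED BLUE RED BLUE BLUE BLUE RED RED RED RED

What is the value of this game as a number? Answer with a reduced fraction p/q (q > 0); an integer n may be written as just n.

G(R) = { — | 0 } = -1
G(RR) = { — | -1,0 } = -2
G(RRR) = { — | -2,-1,0 } = -3
G(RRRB) = { -3 | -2,-1,0 } = -5/2
G(RRRBR) = { -3 | -5/2,-2,-1,0 } = -11/4
G(RRRBRB) = { -3,-11/4 | -5/2,-2,-1,0 } = -21/8
G(RRRBRBB) = { -3,-11/4,-21/8 | -5/2,-2,-1,0 } = -41/16
G(RRRBRBBB) = { -3,-11/4,-21/8,-41/16 | -5/2,-2,-1,0 } = -81/32
G(RRRBRBBBR) = { -3,-11/4,-21/8,-41/16 | -81/32,-5/2,-2,-1,0 } = -163/64
G(RRRBRBBBRR) = { -3,-11/4,-21/8,-41/16 | -163/64,-81/32,-5/2,-2,-1,0 } = -327/128
G(RRRBRBBBRRR) = { -3,-11/4,-21/8,-41/16 | -327/128,-163/64,-81/32,-5/2,-2,-1,0 } = -655/256
G(RRRBRBBBRRRR) = { -3,-11/4,-21/8,-41/16 | -655/256,-327/128,-163/64,-81/32,-5/2,-2,-1,0 } = -1311/512

-1311/512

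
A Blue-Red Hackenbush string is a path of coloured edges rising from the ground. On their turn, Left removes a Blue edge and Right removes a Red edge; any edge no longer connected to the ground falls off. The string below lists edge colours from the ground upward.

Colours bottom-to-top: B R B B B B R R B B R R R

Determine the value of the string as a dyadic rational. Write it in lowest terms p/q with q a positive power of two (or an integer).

Build v(s[:k]) for k = 1..13, string s = B R B B B B R R B B R R R.
step 1: add B to get B; options L={ 0 } R={ ∅ } -> 1
step 2: add R to get BR; options L={ 0 } R={ 1 } -> 1/2
step 3: add B to get BRB; options L={ 0,1/2 } R={ 1 } -> 3/4
step 4: add B to get BRBB; options L={ 0,1/2,3/4 } R={ 1 } -> 7/8
step 5: add B to get BRBBB; options L={ 0,1/2,3/4,7/8 } R={ 1 } -> 15/16
step 6: add B to get BRBBBB; options L={ 0,1/2,3/4,7/8,15/16 } R={ 1 } -> 31/32
step 7: add R to get BRBBBBR; options L={ 0,1/2,3/4,7/8,15/16 } R={ 31/32,1 } -> 61/64
step 8: add R to get BRBBBBRR; options L={ 0,1/2,3/4,7/8,15/16 } R={ 61/64,31/32,1 } -> 121/128
step 9: add B to get BRBBBBRRB; options L={ 0,1/2,3/4,7/8,15/16,121/128 } R={ 61/64,31/32,1 } -> 243/256
step 10: add B to get BRBBBBRRBB; options L={ 0,1/2,3/4,7/8,15/16,121/128,243/256 } R={ 61/64,31/32,1 } -> 487/512
step 11: add R to get BRBBBBRRBBR; options L={ 0,1/2,3/4,7/8,15/16,121/128,243/256 } R={ 487/512,61/64,31/32,1 } -> 973/1024
step 12: add R to get BRBBBBRRBBRR; options L={ 0,1/2,3/4,7/8,15/16,121/128,243/256 } R={ 973/1024,487/512,61/64,31/32,1 } -> 1945/2048
step 13: add R to get BRBBBBRRBBRRR; options L={ 0,1/2,3/4,7/8,15/16,121/128,243/256 } R={ 1945/2048,973/1024,487/512,61/64,31/32,1 } -> 3889/4096

3889/4096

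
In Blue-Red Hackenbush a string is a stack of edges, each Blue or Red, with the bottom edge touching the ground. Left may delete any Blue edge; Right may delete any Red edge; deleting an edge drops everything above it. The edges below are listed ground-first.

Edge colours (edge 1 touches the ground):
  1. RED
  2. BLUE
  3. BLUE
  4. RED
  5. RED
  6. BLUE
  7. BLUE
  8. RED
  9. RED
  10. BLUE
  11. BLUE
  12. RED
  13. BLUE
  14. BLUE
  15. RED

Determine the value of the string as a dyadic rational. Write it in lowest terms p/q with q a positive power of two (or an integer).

-6547/16384

Build value(s[:k]) for k = 1..15, string s = RED BLUE BLUE RED RED BLUE BLUE RED RED BLUE BLUE RED BLUE BLUE RED.
value_1 [R]  L=[none]  R=[0]  -> -1
value_2 [RB]  L=[-1]  R=[0]  -> -1/2
value_3 [RBB]  L=[-1, -1/2]  R=[0]  -> -1/4
value_4 [RBBR]  L=[-1, -1/2]  R=[-1/4, 0]  -> -3/8
value_5 [RBBRR]  L=[-1, -1/2]  R=[-3/8, -1/4, 0]  -> -7/16
value_6 [RBBRRB]  L=[-1, -1/2, -7/16]  R=[-3/8, -1/4, 0]  -> -13/32
value_7 [RBBRRBB]  L=[-1, -1/2, -7/16, -13/32]  R=[-3/8, -1/4, 0]  -> -25/64
value_8 [RBBRRBBR]  L=[-1, -1/2, -7/16, -13/32]  R=[-25/64, -3/8, -1/4, 0]  -> -51/128
value_9 [RBBRRBBRR]  L=[-1, -1/2, -7/16, -13/32]  R=[-51/128, -25/64, -3/8, -1/4, 0]  -> -103/256
value_10 [RBBRRBBRRB]  L=[-1, -1/2, -7/16, -13/32, -103/256]  R=[-51/128, -25/64, -3/8, -1/4, 0]  -> -205/512
value_11 [RBBRRBBRRBB]  L=[-1, -1/2, -7/16, -13/32, -103/256, -205/512]  R=[-51/128, -25/64, -3/8, -1/4, 0]  -> -409/1024
value_12 [RBBRRBBRRBBR]  L=[-1, -1/2, -7/16, -13/32, -103/256, -205/512]  R=[-409/1024, -51/128, -25/64, -3/8, -1/4, 0]  -> -819/2048
value_13 [RBBRRBBRRBBRB]  L=[-1, -1/2, -7/16, -13/32, -103/256, -205/512, -819/2048]  R=[-409/1024, -51/128, -25/64, -3/8, -1/4, 0]  -> -1637/4096
value_14 [RBBRRBBRRBBRBB]  L=[-1, -1/2, -7/16, -13/32, -103/256, -205/512, -819/2048, -1637/4096]  R=[-409/1024, -51/128, -25/64, -3/8, -1/4, 0]  -> -3273/8192
value_15 [RBBRRBBRRBBRBBR]  L=[-1, -1/2, -7/16, -13/32, -103/256, -205/512, -819/2048, -1637/4096]  R=[-3273/8192, -409/1024, -51/128, -25/64, -3/8, -1/4, 0]  -> -6547/16384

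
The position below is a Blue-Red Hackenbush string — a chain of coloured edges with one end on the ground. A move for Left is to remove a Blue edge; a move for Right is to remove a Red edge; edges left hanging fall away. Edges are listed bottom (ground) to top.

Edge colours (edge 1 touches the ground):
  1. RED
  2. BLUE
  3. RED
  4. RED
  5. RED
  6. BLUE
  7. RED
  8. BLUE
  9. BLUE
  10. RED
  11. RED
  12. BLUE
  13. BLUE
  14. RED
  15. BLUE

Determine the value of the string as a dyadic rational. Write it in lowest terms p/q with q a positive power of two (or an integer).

Prefix values for RED BLUE RED RED RED BLUE RED BLUE BLUE RED RED BLUE BLUE RED BLUE via {L|R} + simplicity:
1 of 15 · R · max L −∞ · min R 0 => -1
2 of 15 · RB · max L -1 · min R 0 => -1/2
3 of 15 · RBR · max L -1 · min R -1/2 => -3/4
4 of 15 · RBRR · max L -1 · min R -3/4 => -7/8
5 of 15 · RBRRR · max L -1 · min R -7/8 => -15/16
6 of 15 · RBRRRB · max L -15/16 · min R -7/8 => -29/32
7 of 15 · RBRRRBR · max L -15/16 · min R -29/32 => -59/64
8 of 15 · RBRRRBRB · max L -59/64 · min R -29/32 => -117/128
9 of 15 · RBRRRBRBB · max L -117/128 · min R -29/32 => -233/256
10 of 15 · RBRRRBRBBR · max L -117/128 · min R -233/256 => -467/512
11 of 15 · RBRRRBRBBRR · max L -117/128 · min R -467/512 => -935/1024
12 of 15 · RBRRRBRBBRRB · max L -935/1024 · min R -467/512 => -1869/2048
13 of 15 · RBRRRBRBBRRBB · max L -1869/2048 · min R -467/512 => -3737/4096
14 of 15 · RBRRRBRBBRRBBR · max L -1869/2048 · min R -3737/4096 => -7475/8192
15 of 15 · RBRRRBRBBRRBBRB · max L -7475/8192 · min R -3737/4096 => -14949/16384

-14949/16384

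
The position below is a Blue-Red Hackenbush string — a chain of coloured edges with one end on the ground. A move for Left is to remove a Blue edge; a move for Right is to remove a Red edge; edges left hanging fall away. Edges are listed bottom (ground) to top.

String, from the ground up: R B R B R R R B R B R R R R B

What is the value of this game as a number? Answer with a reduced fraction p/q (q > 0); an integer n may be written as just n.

-11965/16384

Recurse on prefixes of the 15-edge string R B R B R R R B R B R R R R B:
R: Left { none }, Right { 0 } so simplest -1
RB: Left { -1 }, Right { 0 } so simplest -1/2
RBR: Left { -1 }, Right { -1/2,0 } so simplest -3/4
RBRB: Left { -1,-3/4 }, Right { -1/2,0 } so simplest -5/8
RBRBR: Left { -1,-3/4 }, Right { -5/8,-1/2,0 } so simplest -11/16
RBRBRR: Left { -1,-3/4 }, Right { -11/16,-5/8,-1/2,0 } so simplest -23/32
RBRBRRR: Left { -1,-3/4 }, Right { -23/32,-11/16,-5/8,-1/2,0 } so simplest -47/64
RBRBRRRB: Left { -1,-3/4,-47/64 }, Right { -23/32,-11/16,-5/8,-1/2,0 } so simplest -93/128
RBRBRRRBR: Left { -1,-3/4,-47/64 }, Right { -93/128,-23/32,-11/16,-5/8,-1/2,0 } so simplest -187/256
RBRBRRRBRB: Left { -1,-3/4,-47/64,-187/256 }, Right { -93/128,-23/32,-11/16,-5/8,-1/2,0 } so simplest -373/512
RBRBRRRBRBR: Left { -1,-3/4,-47/64,-187/256 }, Right { -373/512,-93/128,-23/32,-11/16,-5/8,-1/2,0 } so simplest -747/1024
RBRBRRRBRBRR: Left { -1,-3/4,-47/64,-187/256 }, Right { -747/1024,-373/512,-93/128,-23/32,-11/16,-5/8,-1/2,0 } so simplest -1495/2048
RBRBRRRBRBRRR: Left { -1,-3/4,-47/64,-187/256 }, Right { -1495/2048,-747/1024,-373/512,-93/128,-23/32,-11/16,-5/8,-1/2,0 } so simplest -2991/4096
RBRBRRRBRBRRRR: Left { -1,-3/4,-47/64,-187/256 }, Right { -2991/4096,-1495/2048,-747/1024,-373/512,-93/128,-23/32,-11/16,-5/8,-1/2,0 } so simplest -5983/8192
RBRBRRRBRBRRRRB: Left { -1,-3/4,-47/64,-187/256,-5983/8192 }, Right { -2991/4096,-1495/2048,-747/1024,-373/512,-93/128,-23/32,-11/16,-5/8,-1/2,0 } so simplest -11965/16384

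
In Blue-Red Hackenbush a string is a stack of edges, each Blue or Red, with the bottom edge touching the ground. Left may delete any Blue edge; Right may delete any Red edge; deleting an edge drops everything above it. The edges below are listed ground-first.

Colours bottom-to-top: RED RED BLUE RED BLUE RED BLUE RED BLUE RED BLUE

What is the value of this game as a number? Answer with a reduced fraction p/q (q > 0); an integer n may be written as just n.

g(R) = { none | 0 } gives -1
g(RR) = { none | -1; 0 } gives -2
g(RRB) = { -2 | -1; 0 } gives -3/2
g(RRBR) = { -2 | -3/2; -1; 0 } gives -7/4
g(RRBRB) = { -2; -7/4 | -3/2; -1; 0 } gives -13/8
g(RRBRBR) = { -2; -7/4 | -13/8; -3/2; -1; 0 } gives -27/16
g(RRBRBRB) = { -2; -7/4; -27/16 | -13/8; -3/2; -1; 0 } gives -53/32
g(RRBRBRBR) = { -2; -7/4; -27/16 | -53/32; -13/8; -3/2; -1; 0 } gives -107/64
g(RRBRBRBRB) = { -2; -7/4; -27/16; -107/64 | -53/32; -13/8; -3/2; -1; 0 } gives -213/128
g(RRBRBRBRBR) = { -2; -7/4; -27/16; -107/64 | -213/128; -53/32; -13/8; -3/2; -1; 0 } gives -427/256
g(RRBRBRBRBRB) = { -2; -7/4; -27/16; -107/64; -427/256 | -213/128; -53/32; -13/8; -3/2; -1; 0 } gives -853/512

-853/512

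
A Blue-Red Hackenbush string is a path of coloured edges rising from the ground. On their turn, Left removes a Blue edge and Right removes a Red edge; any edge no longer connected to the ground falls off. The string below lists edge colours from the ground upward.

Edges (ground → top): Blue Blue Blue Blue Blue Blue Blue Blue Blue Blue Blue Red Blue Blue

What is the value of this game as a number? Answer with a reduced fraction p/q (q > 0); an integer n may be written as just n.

Prefix values for Blue Blue Blue Blue Blue Blue Blue Blue Blue Blue Blue Red Blue Blue via {L|R} + simplicity:
g_1 [B]  L=[0]  R=[(no moves)]  → 1
g_2 [BB]  L=[0 1]  R=[(no moves)]  → 2
g_3 [BBB]  L=[0 1 2]  R=[(no moves)]  → 3
g_4 [BBBB]  L=[0 1 2 3]  R=[(no moves)]  → 4
g_5 [BBBBB]  L=[0 1 2 3 4]  R=[(no moves)]  → 5
g_6 [BBBBBB]  L=[0 1 2 3 4 5]  R=[(no moves)]  → 6
g_7 [BBBBBBB]  L=[0 1 2 3 4 5 6]  R=[(no moves)]  → 7
g_8 [BBBBBBBB]  L=[0 1 2 3 4 5 6 7]  R=[(no moves)]  → 8
g_9 [BBBBBBBBB]  L=[0 1 2 3 4 5 6 7 8]  R=[(no moves)]  → 9
g_10 [BBBBBBBBBB]  L=[0 1 2 3 4 5 6 7 8 9]  R=[(no moves)]  → 10
g_11 [BBBBBBBBBBB]  L=[0 1 2 3 4 5 6 7 8 9 10]  R=[(no moves)]  → 11
g_12 [BBBBBBBBBBBR]  L=[0 1 2 3 4 5 6 7 8 9 10]  R=[11]  → 21/2
g_13 [BBBBBBBBBBBRB]  L=[0 1 2 3 4 5 6 7 8 9 10 21/2]  R=[11]  → 43/4
g_14 [BBBBBBBBBBBRBB]  L=[0 1 2 3 4 5 6 7 8 9 10 21/2 43/4]  R=[11]  → 87/8

87/8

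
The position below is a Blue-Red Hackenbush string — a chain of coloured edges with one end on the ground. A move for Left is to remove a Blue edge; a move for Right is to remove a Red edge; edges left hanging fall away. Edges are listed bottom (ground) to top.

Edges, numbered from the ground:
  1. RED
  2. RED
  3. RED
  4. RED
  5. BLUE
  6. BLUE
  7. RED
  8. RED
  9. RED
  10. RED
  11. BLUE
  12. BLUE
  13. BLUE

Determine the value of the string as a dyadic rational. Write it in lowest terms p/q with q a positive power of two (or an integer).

1 of 13 · R · max L −∞ · min R 0 gives -1
2 of 13 · RR · max L −∞ · min R -1 gives -2
3 of 13 · RRR · max L −∞ · min R -2 gives -3
4 of 13 · RRRR · max L −∞ · min R -3 gives -4
5 of 13 · RRRRB · max L -4 · min R -3 gives -7/2
6 of 13 · RRRRBB · max L -7/2 · min R -3 gives -13/4
7 of 13 · RRRRBBR · max L -7/2 · min R -13/4 gives -27/8
8 of 13 · RRRRBBRR · max L -7/2 · min R -27/8 gives -55/16
9 of 13 · RRRRBBRRR · max L -7/2 · min R -55/16 gives -111/32
10 of 13 · RRRRBBRRRR · max L -7/2 · min R -111/32 gives -223/64
11 of 13 · RRRRBBRRRRB · max L -223/64 · min R -111/32 gives -445/128
12 of 13 · RRRRBBRRRRBB · max L -445/128 · min R -111/32 gives -889/256
13 of 13 · RRRRBBRRRRBBB · max L -889/256 · min R -111/32 gives -1777/512

-1777/512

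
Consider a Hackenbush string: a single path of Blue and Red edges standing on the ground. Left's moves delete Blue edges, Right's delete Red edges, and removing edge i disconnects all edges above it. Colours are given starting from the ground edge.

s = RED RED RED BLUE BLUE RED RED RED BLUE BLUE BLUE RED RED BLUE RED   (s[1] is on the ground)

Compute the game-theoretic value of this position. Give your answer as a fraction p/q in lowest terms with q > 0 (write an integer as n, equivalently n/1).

edge 1 of 15 (RED): { · | 0 } — -1
edge 2 of 15 (RED): { · | -1; 0 } — -2
edge 3 of 15 (RED): { · | -2; -1; 0 } — -3
edge 4 of 15 (BLUE): { -3 | -2; -1; 0 } — -5/2
edge 5 of 15 (BLUE): { -3; -5/2 | -2; -1; 0 } — -9/4
edge 6 of 15 (RED): { -3; -5/2 | -9/4; -2; -1; 0 } — -19/8
edge 7 of 15 (RED): { -3; -5/2 | -19/8; -9/4; -2; -1; 0 } — -39/16
edge 8 of 15 (RED): { -3; -5/2 | -39/16; -19/8; -9/4; -2; -1; 0 } — -79/32
edge 9 of 15 (BLUE): { -3; -5/2; -79/32 | -39/16; -19/8; -9/4; -2; -1; 0 } — -157/64
edge 10 of 15 (BLUE): { -3; -5/2; -79/32; -157/64 | -39/16; -19/8; -9/4; -2; -1; 0 } — -313/128
edge 11 of 15 (BLUE): { -3; -5/2; -79/32; -157/64; -313/128 | -39/16; -19/8; -9/4; -2; -1; 0 } — -625/256
edge 12 of 15 (RED): { -3; -5/2; -79/32; -157/64; -313/128 | -625/256; -39/16; -19/8; -9/4; -2; -1; 0 } — -1251/512
edge 13 of 15 (RED): { -3; -5/2; -79/32; -157/64; -313/128 | -1251/512; -625/256; -39/16; -19/8; -9/4; -2; -1; 0 } — -2503/1024
edge 14 of 15 (BLUE): { -3; -5/2; -79/32; -157/64; -313/128; -2503/1024 | -1251/512; -625/256; -39/16; -19/8; -9/4; -2; -1; 0 } — -5005/2048
edge 15 of 15 (RED): { -3; -5/2; -79/32; -157/64; -313/128; -2503/1024 | -5005/2048; -1251/512; -625/256; -39/16; -19/8; -9/4; -2; -1; 0 } — -10011/4096

-10011/4096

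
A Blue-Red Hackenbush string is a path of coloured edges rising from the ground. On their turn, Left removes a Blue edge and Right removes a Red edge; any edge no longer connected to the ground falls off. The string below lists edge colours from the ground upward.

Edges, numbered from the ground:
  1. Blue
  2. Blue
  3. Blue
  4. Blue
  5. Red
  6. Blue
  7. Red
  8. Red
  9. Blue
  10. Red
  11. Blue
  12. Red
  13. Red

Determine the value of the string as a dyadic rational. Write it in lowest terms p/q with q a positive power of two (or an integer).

1833/512

B: Left { 0 }, Right { · } = simplest 1
BB: Left { 0 1 }, Right { · } = simplest 2
BBB: Left { 0 1 2 }, Right { · } = simplest 3
BBBB: Left { 0 1 2 3 }, Right { · } = simplest 4
BBBBR: Left { 0 1 2 3 }, Right { 4 } = simplest 7/2
BBBBRB: Left { 0 1 2 3 7/2 }, Right { 4 } = simplest 15/4
BBBBRBR: Left { 0 1 2 3 7/2 }, Right { 15/4 4 } = simplest 29/8
BBBBRBRR: Left { 0 1 2 3 7/2 }, Right { 29/8 15/4 4 } = simplest 57/16
BBBBRBRRB: Left { 0 1 2 3 7/2 57/16 }, Right { 29/8 15/4 4 } = simplest 115/32
BBBBRBRRBR: Left { 0 1 2 3 7/2 57/16 }, Right { 115/32 29/8 15/4 4 } = simplest 229/64
BBBBRBRRBRB: Left { 0 1 2 3 7/2 57/16 229/64 }, Right { 115/32 29/8 15/4 4 } = simplest 459/128
BBBBRBRRBRBR: Left { 0 1 2 3 7/2 57/16 229/64 }, Right { 459/128 115/32 29/8 15/4 4 } = simplest 917/256
BBBBRBRRBRBRR: Left { 0 1 2 3 7/2 57/16 229/64 }, Right { 917/256 459/128 115/32 29/8 15/4 4 } = simplest 1833/512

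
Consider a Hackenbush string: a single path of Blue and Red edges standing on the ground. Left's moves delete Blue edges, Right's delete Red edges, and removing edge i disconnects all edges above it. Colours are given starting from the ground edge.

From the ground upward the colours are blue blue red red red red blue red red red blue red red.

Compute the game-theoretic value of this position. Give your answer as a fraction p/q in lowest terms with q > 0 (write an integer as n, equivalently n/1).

2185/2048

edge 1 of 13 (blue): { 0 | — } — 1
edge 2 of 13 (blue): { 0,1 | — } — 2
edge 3 of 13 (red): { 0,1 | 2 } — 3/2
edge 4 of 13 (red): { 0,1 | 3/2,2 } — 5/4
edge 5 of 13 (red): { 0,1 | 5/4,3/2,2 } — 9/8
edge 6 of 13 (red): { 0,1 | 9/8,5/4,3/2,2 } — 17/16
edge 7 of 13 (blue): { 0,1,17/16 | 9/8,5/4,3/2,2 } — 35/32
edge 8 of 13 (red): { 0,1,17/16 | 35/32,9/8,5/4,3/2,2 } — 69/64
edge 9 of 13 (red): { 0,1,17/16 | 69/64,35/32,9/8,5/4,3/2,2 } — 137/128
edge 10 of 13 (red): { 0,1,17/16 | 137/128,69/64,35/32,9/8,5/4,3/2,2 } — 273/256
edge 11 of 13 (blue): { 0,1,17/16,273/256 | 137/128,69/64,35/32,9/8,5/4,3/2,2 } — 547/512
edge 12 of 13 (red): { 0,1,17/16,273/256 | 547/512,137/128,69/64,35/32,9/8,5/4,3/2,2 } — 1093/1024
edge 13 of 13 (red): { 0,1,17/16,273/256 | 1093/1024,547/512,137/128,69/64,35/32,9/8,5/4,3/2,2 } — 2185/2048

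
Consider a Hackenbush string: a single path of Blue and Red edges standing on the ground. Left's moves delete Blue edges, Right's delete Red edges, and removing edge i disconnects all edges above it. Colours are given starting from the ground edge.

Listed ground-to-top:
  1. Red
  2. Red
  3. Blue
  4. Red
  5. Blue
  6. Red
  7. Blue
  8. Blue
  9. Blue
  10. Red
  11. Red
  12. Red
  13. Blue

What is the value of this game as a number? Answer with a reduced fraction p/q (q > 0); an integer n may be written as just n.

-3357/2048

1 of 13 · R · max L −∞ · min R 0 so -1
2 of 13 · RR · max L −∞ · min R -1 so -2
3 of 13 · RRB · max L -2 · min R -1 so -3/2
4 of 13 · RRBR · max L -2 · min R -3/2 so -7/4
5 of 13 · RRBRB · max L -7/4 · min R -3/2 so -13/8
6 of 13 · RRBRBR · max L -7/4 · min R -13/8 so -27/16
7 of 13 · RRBRBRB · max L -27/16 · min R -13/8 so -53/32
8 of 13 · RRBRBRBB · max L -53/32 · min R -13/8 so -105/64
9 of 13 · RRBRBRBBB · max L -105/64 · min R -13/8 so -209/128
10 of 13 · RRBRBRBBBR · max L -105/64 · min R -209/128 so -419/256
11 of 13 · RRBRBRBBBRR · max L -105/64 · min R -419/256 so -839/512
12 of 13 · RRBRBRBBBRRR · max L -105/64 · min R -839/512 so -1679/1024
13 of 13 · RRBRBRBBBRRRB · max L -1679/1024 · min R -839/512 so -3357/2048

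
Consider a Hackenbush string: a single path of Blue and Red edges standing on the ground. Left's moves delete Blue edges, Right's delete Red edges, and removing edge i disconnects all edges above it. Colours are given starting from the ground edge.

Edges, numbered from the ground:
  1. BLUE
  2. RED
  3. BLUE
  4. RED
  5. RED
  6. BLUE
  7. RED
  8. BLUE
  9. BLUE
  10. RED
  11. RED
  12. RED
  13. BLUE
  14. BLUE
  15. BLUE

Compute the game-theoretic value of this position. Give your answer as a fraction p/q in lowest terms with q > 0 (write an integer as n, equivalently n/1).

step 1: add BLUE to get B; options L={ 0 } R={ · } gives 1
step 2: add RED to get BR; options L={ 0 } R={ 1 } gives 1/2
step 3: add BLUE to get BRB; options L={ 0,1/2 } R={ 1 } gives 3/4
step 4: add RED to get BRBR; options L={ 0,1/2 } R={ 3/4,1 } gives 5/8
step 5: add RED to get BRBRR; options L={ 0,1/2 } R={ 5/8,3/4,1 } gives 9/16
step 6: add BLUE to get BRBRRB; options L={ 0,1/2,9/16 } R={ 5/8,3/4,1 } gives 19/32
step 7: add RED to get BRBRRBR; options L={ 0,1/2,9/16 } R={ 19/32,5/8,3/4,1 } gives 37/64
step 8: add BLUE to get BRBRRBRB; options L={ 0,1/2,9/16,37/64 } R={ 19/32,5/8,3/4,1 } gives 75/128
step 9: add BLUE to get BRBRRBRBB; options L={ 0,1/2,9/16,37/64,75/128 } R={ 19/32,5/8,3/4,1 } gives 151/256
step 10: add RED to get BRBRRBRBBR; options L={ 0,1/2,9/16,37/64,75/128 } R={ 151/256,19/32,5/8,3/4,1 } gives 301/512
step 11: add RED to get BRBRRBRBBRR; options L={ 0,1/2,9/16,37/64,75/128 } R={ 301/512,151/256,19/32,5/8,3/4,1 } gives 601/1024
step 12: add RED to get BRBRRBRBBRRR; options L={ 0,1/2,9/16,37/64,75/128 } R={ 601/1024,301/512,151/256,19/32,5/8,3/4,1 } gives 1201/2048
step 13: add BLUE to get BRBRRBRBBRRRB; options L={ 0,1/2,9/16,37/64,75/128,1201/2048 } R={ 601/1024,301/512,151/256,19/32,5/8,3/4,1 } gives 2403/4096
step 14: add BLUE to get BRBRRBRBBRRRBB; options L={ 0,1/2,9/16,37/64,75/128,1201/2048,2403/4096 } R={ 601/1024,301/512,151/256,19/32,5/8,3/4,1 } gives 4807/8192
step 15: add BLUE to get BRBRRBRBBRRRBBB; options L={ 0,1/2,9/16,37/64,75/128,1201/2048,2403/4096,4807/8192 } R={ 601/1024,301/512,151/256,19/32,5/8,3/4,1 } gives 9615/16384

9615/16384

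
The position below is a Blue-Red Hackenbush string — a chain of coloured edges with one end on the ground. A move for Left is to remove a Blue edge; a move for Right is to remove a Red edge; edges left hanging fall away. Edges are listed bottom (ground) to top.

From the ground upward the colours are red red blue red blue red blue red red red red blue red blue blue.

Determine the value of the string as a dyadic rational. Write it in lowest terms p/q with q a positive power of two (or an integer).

Build g(s[:k]) for k = 1..15, string s = red red blue red blue red blue red red red red blue red blue blue.
r: Left { — }, Right { 0 } ⇒ simplest -1
rr: Left { — }, Right { -1,0 } ⇒ simplest -2
rrb: Left { -2 }, Right { -1,0 } ⇒ simplest -3/2
rrbr: Left { -2 }, Right { -3/2,-1,0 } ⇒ simplest -7/4
rrbrb: Left { -2,-7/4 }, Right { -3/2,-1,0 } ⇒ simplest -13/8
rrbrbr: Left { -2,-7/4 }, Right { -13/8,-3/2,-1,0 } ⇒ simplest -27/16
rrbrbrb: Left { -2,-7/4,-27/16 }, Right { -13/8,-3/2,-1,0 } ⇒ simplest -53/32
rrbrbrbr: Left { -2,-7/4,-27/16 }, Right { -53/32,-13/8,-3/2,-1,0 } ⇒ simplest -107/64
rrbrbrbrr: Left { -2,-7/4,-27/16 }, Right { -107/64,-53/32,-13/8,-3/2,-1,0 } ⇒ simplest -215/128
rrbrbrbrrr: Left { -2,-7/4,-27/16 }, Right { -215/128,-107/64,-53/32,-13/8,-3/2,-1,0 } ⇒ simplest -431/256
rrbrbrbrrrr: Left { -2,-7/4,-27/16 }, Right { -431/256,-215/128,-107/64,-53/32,-13/8,-3/2,-1,0 } ⇒ simplest -863/512
rrbrbrbrrrrb: Left { -2,-7/4,-27/16,-863/512 }, Right { -431/256,-215/128,-107/64,-53/32,-13/8,-3/2,-1,0 } ⇒ simplest -1725/1024
rrbrbrbrrrrbr: Left { -2,-7/4,-27/16,-863/512 }, Right { -1725/1024,-431/256,-215/128,-107/64,-53/32,-13/8,-3/2,-1,0 } ⇒ simplest -3451/2048
rrbrbrbrrrrbrb: Left { -2,-7/4,-27/16,-863/512,-3451/2048 }, Right { -1725/1024,-431/256,-215/128,-107/64,-53/32,-13/8,-3/2,-1,0 } ⇒ simplest -6901/4096
rrbrbrbrrrrbrbb: Left { -2,-7/4,-27/16,-863/512,-3451/2048,-6901/4096 }, Right { -1725/1024,-431/256,-215/128,-107/64,-53/32,-13/8,-3/2,-1,0 } ⇒ simplest -13801/8192

-13801/8192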